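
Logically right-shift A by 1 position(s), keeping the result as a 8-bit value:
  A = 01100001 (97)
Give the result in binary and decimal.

Logical shift right by 1: drop the bottom 1 bit(s), prepend 1 zero(s) on the left.
  01100001  ->  keep [0110000], discard [1], prepend 0
= 00110000

Answer: 00110000 (48)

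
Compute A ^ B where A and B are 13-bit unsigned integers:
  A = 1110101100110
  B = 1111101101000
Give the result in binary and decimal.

Apply ^ to each column (1 where bits differ):
  1110101100110
^ 1111101101000
---------------
  0001000001110

Answer: 0001000001110 (526)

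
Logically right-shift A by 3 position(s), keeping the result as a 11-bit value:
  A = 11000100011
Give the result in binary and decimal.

Logical shift right by 3: drop the bottom 3 bit(s), prepend 3 zero(s) on the left.
  11000100011  ->  keep [11000100], discard [011], prepend 000
= 00011000100

Answer: 00011000100 (196)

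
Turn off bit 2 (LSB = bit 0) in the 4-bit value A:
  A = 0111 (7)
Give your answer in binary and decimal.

Mask = ~(1 << 2) = 1011
Bit 2 of A is 1, so AND-ing with the mask clears it to 0.
  0111
& 1011
------
  0011

Answer: 0011 (3)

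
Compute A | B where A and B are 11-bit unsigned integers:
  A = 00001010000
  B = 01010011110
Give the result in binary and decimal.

Apply | to each column (1 where either bit is 1):
  00001010000
| 01010011110
-------------
  01011011110

Answer: 01011011110 (734)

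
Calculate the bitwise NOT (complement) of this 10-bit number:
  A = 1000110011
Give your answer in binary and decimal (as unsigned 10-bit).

Flip each bit (0->1, 1->0):
  1000110011
  0111001100

Answer: 0111001100 (460)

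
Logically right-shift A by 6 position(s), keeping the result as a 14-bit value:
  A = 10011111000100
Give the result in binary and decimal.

Logical shift right by 6: drop the bottom 6 bit(s), prepend 6 zero(s) on the left.
  10011111000100  ->  keep [10011111], discard [000100], prepend 000000
= 00000010011111

Answer: 00000010011111 (159)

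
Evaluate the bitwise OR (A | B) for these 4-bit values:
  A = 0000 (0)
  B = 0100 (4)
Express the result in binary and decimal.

Apply | to each column (1 where either bit is 1):
  0000
| 0100
------
  0100

Answer: 0100 (4)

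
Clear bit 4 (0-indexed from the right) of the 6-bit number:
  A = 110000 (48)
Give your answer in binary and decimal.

Mask = ~(1 << 4) = 101111
Bit 4 of A is 1, so AND-ing with the mask clears it to 0.
  110000
& 101111
--------
  100000

Answer: 100000 (32)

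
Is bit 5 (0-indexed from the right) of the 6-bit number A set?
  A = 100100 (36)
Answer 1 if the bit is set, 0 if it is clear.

Bit 5 is the 6th from the right.
  100100
  ^
That bit is 1.

Answer: 1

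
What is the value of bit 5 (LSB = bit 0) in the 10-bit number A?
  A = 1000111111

Bit 5 is the 6th from the right.
  1000111111
      ^
That bit is 1.

Answer: 1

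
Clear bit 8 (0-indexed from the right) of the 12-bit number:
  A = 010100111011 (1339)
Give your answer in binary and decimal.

Mask = ~(1 << 8) = 111011111111
Bit 8 of A is 1, so AND-ing with the mask clears it to 0.
  010100111011
& 111011111111
--------------
  010000111011

Answer: 010000111011 (1083)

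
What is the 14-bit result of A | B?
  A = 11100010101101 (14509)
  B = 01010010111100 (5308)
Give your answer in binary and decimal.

Apply | to each column (1 where either bit is 1):
  11100010101101
| 01010010111100
----------------
  11110010111101

Answer: 11110010111101 (15549)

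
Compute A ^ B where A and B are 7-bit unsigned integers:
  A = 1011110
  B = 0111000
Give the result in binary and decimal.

Apply ^ to each column (1 where bits differ):
  1011110
^ 0111000
---------
  1100110

Answer: 1100110 (102)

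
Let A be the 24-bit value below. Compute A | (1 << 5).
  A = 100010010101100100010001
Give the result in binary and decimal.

Mask = 1 << 5 = 000000000000000000100000
Bit 5 of A is 0, so OR-ing with the mask flips it to 1.
  100010010101100100010001
| 000000000000000000100000
--------------------------
  100010010101100100110001

Answer: 100010010101100100110001 (9001265)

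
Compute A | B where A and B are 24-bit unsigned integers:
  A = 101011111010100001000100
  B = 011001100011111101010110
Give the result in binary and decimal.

Apply | to each column (1 where either bit is 1):
  101011111010100001000100
| 011001100011111101010110
--------------------------
  111011111011111101010110

Answer: 111011111011111101010110 (15712086)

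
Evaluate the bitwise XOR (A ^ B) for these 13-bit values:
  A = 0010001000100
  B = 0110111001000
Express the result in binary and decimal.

Apply ^ to each column (1 where bits differ):
  0010001000100
^ 0110111001000
---------------
  0100110001100

Answer: 0100110001100 (2444)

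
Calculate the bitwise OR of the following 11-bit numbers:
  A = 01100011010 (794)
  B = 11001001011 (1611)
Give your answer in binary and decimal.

Apply | to each column (1 where either bit is 1):
  01100011010
| 11001001011
-------------
  11101011011

Answer: 11101011011 (1883)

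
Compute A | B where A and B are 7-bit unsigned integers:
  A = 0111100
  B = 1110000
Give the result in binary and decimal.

Apply | to each column (1 where either bit is 1):
  0111100
| 1110000
---------
  1111100

Answer: 1111100 (124)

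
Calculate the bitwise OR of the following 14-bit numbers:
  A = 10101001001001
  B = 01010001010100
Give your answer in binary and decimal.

Apply | to each column (1 where either bit is 1):
  10101001001001
| 01010001010100
----------------
  11111001011101

Answer: 11111001011101 (15965)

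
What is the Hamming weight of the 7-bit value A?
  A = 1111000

1111000
1-bits at positions (from bit 0 = LSB): 3, 4, 5, 6
Count = 4

Answer: 4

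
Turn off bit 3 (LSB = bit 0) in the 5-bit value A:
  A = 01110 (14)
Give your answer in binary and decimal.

Mask = ~(1 << 3) = 10111
Bit 3 of A is 1, so AND-ing with the mask clears it to 0.
  01110
& 10111
-------
  00110

Answer: 00110 (6)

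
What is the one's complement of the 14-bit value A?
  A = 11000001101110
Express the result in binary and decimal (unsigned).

Flip each bit (0->1, 1->0):
  11000001101110
  00111110010001

Answer: 00111110010001 (3985)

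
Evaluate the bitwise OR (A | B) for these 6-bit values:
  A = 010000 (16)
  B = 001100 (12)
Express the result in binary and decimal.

Apply | to each column (1 where either bit is 1):
  010000
| 001100
--------
  011100

Answer: 011100 (28)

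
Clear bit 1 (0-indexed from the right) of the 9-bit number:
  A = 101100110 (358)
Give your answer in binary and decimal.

Mask = ~(1 << 1) = 111111101
Bit 1 of A is 1, so AND-ing with the mask clears it to 0.
  101100110
& 111111101
-----------
  101100100

Answer: 101100100 (356)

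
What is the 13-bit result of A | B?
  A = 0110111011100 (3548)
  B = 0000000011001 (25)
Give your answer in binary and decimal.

Apply | to each column (1 where either bit is 1):
  0110111011100
| 0000000011001
---------------
  0110111011101

Answer: 0110111011101 (3549)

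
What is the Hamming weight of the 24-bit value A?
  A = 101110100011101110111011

101110100011101110111011
1-bits at positions (from bit 0 = LSB): 0, 1, 3, 4, 5, 7, 8, 9, 11, 12, 13, 17, 19, 20, 21, 23
Count = 16

Answer: 16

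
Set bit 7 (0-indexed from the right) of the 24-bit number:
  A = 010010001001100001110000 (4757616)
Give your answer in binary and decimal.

Mask = 1 << 7 = 000000000000000010000000
Bit 7 of A is 0, so OR-ing with the mask flips it to 1.
  010010001001100001110000
| 000000000000000010000000
--------------------------
  010010001001100011110000

Answer: 010010001001100011110000 (4757744)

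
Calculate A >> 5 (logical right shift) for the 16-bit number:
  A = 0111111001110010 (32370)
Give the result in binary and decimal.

Logical shift right by 5: drop the bottom 5 bit(s), prepend 5 zero(s) on the left.
  0111111001110010  ->  keep [01111110011], discard [10010], prepend 00000
= 0000001111110011

Answer: 0000001111110011 (1011)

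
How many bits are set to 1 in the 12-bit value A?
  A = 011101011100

011101011100
1-bits at positions (from bit 0 = LSB): 2, 3, 4, 6, 8, 9, 10
Count = 7

Answer: 7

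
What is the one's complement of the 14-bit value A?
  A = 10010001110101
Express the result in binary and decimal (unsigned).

Flip each bit (0->1, 1->0):
  10010001110101
  01101110001010

Answer: 01101110001010 (7050)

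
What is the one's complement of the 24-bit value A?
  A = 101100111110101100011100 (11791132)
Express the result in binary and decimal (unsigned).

Flip each bit (0->1, 1->0):
  101100111110101100011100
  010011000001010011100011

Answer: 010011000001010011100011 (4986083)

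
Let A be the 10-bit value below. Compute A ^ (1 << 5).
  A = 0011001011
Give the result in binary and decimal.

Mask = 1 << 5 = 0000100000
Bit 5 of A is 0; XOR with the mask flips it to 1.
  0011001011
^ 0000100000
------------
  0011101011

Answer: 0011101011 (235)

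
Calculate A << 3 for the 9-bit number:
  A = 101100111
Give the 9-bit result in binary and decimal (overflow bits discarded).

Shift left by 3: drop the top 3 bit(s), append 3 zero(s) on the right.
  101100111  ->  discard [101], keep [100111], append 000
= 100111000

Answer: 100111000 (312)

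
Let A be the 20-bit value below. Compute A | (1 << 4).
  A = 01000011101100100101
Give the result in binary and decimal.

Mask = 1 << 4 = 00000000000000010000
Bit 4 of A is 0, so OR-ing with the mask flips it to 1.
  01000011101100100101
| 00000000000000010000
----------------------
  01000011101100110101

Answer: 01000011101100110101 (277301)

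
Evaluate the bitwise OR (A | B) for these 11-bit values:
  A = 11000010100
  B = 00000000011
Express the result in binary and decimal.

Apply | to each column (1 where either bit is 1):
  11000010100
| 00000000011
-------------
  11000010111

Answer: 11000010111 (1559)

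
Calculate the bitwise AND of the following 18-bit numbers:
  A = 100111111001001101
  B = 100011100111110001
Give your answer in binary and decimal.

Apply & to each column (1 only where both bits are 1):
  100111111001001101
& 100011100111110001
--------------------
  100011100001000001

Answer: 100011100001000001 (145473)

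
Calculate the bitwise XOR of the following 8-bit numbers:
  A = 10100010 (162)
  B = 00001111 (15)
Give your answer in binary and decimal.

Apply ^ to each column (1 where bits differ):
  10100010
^ 00001111
----------
  10101101

Answer: 10101101 (173)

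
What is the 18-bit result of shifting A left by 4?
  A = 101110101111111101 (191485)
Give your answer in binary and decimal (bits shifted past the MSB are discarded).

Shift left by 4: drop the top 4 bit(s), append 4 zero(s) on the right.
  101110101111111101  ->  discard [1011], keep [10101111111101], append 0000
= 101011111111010000

Answer: 101011111111010000 (180176)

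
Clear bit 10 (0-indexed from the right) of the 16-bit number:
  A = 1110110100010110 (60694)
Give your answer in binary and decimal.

Mask = ~(1 << 10) = 1111101111111111
Bit 10 of A is 1, so AND-ing with the mask clears it to 0.
  1110110100010110
& 1111101111111111
------------------
  1110100100010110

Answer: 1110100100010110 (59670)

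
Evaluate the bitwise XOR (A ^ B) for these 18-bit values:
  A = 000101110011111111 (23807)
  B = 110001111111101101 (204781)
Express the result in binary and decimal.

Apply ^ to each column (1 where bits differ):
  000101110011111111
^ 110001111111101101
--------------------
  110100001100010010

Answer: 110100001100010010 (213778)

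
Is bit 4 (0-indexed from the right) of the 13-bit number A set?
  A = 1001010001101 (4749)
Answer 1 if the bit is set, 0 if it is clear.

Bit 4 is the 5th from the right.
  1001010001101
          ^
That bit is 0.

Answer: 0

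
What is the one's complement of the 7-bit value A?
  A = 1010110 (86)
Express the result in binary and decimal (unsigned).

Flip each bit (0->1, 1->0):
  1010110
  0101001

Answer: 0101001 (41)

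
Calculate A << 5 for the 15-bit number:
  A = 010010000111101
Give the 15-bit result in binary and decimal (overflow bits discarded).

Shift left by 5: drop the top 5 bit(s), append 5 zero(s) on the right.
  010010000111101  ->  discard [01001], keep [0000111101], append 00000
= 000011110100000

Answer: 000011110100000 (1952)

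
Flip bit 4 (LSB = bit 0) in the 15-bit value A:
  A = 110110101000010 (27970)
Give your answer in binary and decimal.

Mask = 1 << 4 = 000000000010000
Bit 4 of A is 0; XOR with the mask flips it to 1.
  110110101000010
^ 000000000010000
-----------------
  110110101010010

Answer: 110110101010010 (27986)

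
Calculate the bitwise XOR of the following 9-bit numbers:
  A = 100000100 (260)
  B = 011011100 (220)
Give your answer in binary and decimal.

Apply ^ to each column (1 where bits differ):
  100000100
^ 011011100
-----------
  111011000

Answer: 111011000 (472)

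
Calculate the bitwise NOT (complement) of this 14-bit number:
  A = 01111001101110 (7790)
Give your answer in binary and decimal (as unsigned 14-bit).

Flip each bit (0->1, 1->0):
  01111001101110
  10000110010001

Answer: 10000110010001 (8593)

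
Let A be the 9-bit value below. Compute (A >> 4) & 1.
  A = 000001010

Bit 4 is the 5th from the right.
  000001010
      ^
That bit is 0.

Answer: 0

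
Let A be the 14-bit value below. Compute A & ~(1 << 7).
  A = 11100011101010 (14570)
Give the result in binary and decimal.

Mask = ~(1 << 7) = 11111101111111
Bit 7 of A is 1, so AND-ing with the mask clears it to 0.
  11100011101010
& 11111101111111
----------------
  11100001101010

Answer: 11100001101010 (14442)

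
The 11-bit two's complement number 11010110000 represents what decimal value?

MSB is 1, so the value is negative. Find the magnitude:
1. Invert bits:  00101001111
2. Add 1:        00101010000  = 336
3. Apply sign:   -336

Answer: -336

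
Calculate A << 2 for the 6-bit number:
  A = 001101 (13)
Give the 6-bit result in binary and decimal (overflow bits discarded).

Shift left by 2: drop the top 2 bit(s), append 2 zero(s) on the right.
  001101  ->  discard [00], keep [1101], append 00
= 110100

Answer: 110100 (52)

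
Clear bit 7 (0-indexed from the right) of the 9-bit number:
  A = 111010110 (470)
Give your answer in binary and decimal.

Mask = ~(1 << 7) = 101111111
Bit 7 of A is 1, so AND-ing with the mask clears it to 0.
  111010110
& 101111111
-----------
  101010110

Answer: 101010110 (342)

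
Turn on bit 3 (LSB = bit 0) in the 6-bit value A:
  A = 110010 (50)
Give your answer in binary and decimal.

Mask = 1 << 3 = 001000
Bit 3 of A is 0, so OR-ing with the mask flips it to 1.
  110010
| 001000
--------
  111010

Answer: 111010 (58)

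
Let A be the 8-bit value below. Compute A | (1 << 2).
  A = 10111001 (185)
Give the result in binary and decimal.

Mask = 1 << 2 = 00000100
Bit 2 of A is 0, so OR-ing with the mask flips it to 1.
  10111001
| 00000100
----------
  10111101

Answer: 10111101 (189)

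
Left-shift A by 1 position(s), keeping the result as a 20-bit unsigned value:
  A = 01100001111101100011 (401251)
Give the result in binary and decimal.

Shift left by 1: drop the top 1 bit(s), append 1 zero(s) on the right.
  01100001111101100011  ->  discard [0], keep [1100001111101100011], append 0
= 11000011111011000110

Answer: 11000011111011000110 (802502)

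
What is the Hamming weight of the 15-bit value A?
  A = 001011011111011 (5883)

001011011111011
1-bits at positions (from bit 0 = LSB): 0, 1, 3, 4, 5, 6, 7, 9, 10, 12
Count = 10

Answer: 10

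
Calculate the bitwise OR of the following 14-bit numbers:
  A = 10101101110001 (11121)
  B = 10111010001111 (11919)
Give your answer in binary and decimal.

Apply | to each column (1 where either bit is 1):
  10101101110001
| 10111010001111
----------------
  10111111111111

Answer: 10111111111111 (12287)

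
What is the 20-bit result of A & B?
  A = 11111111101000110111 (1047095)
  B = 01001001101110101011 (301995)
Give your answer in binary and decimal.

Apply & to each column (1 only where both bits are 1):
  11111111101000110111
& 01001001101110101011
----------------------
  01001001101000100011

Answer: 01001001101000100011 (301603)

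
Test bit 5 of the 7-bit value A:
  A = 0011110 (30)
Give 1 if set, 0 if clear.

Bit 5 is the 6th from the right.
  0011110
   ^
That bit is 0.

Answer: 0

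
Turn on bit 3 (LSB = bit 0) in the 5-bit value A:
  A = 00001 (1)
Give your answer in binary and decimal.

Mask = 1 << 3 = 01000
Bit 3 of A is 0, so OR-ing with the mask flips it to 1.
  00001
| 01000
-------
  01001

Answer: 01001 (9)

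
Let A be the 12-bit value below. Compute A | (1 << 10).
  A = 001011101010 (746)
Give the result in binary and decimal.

Mask = 1 << 10 = 010000000000
Bit 10 of A is 0, so OR-ing with the mask flips it to 1.
  001011101010
| 010000000000
--------------
  011011101010

Answer: 011011101010 (1770)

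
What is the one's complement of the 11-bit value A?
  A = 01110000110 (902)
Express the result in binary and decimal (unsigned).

Flip each bit (0->1, 1->0):
  01110000110
  10001111001

Answer: 10001111001 (1145)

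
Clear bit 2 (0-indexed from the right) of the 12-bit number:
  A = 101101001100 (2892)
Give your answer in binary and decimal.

Mask = ~(1 << 2) = 111111111011
Bit 2 of A is 1, so AND-ing with the mask clears it to 0.
  101101001100
& 111111111011
--------------
  101101001000

Answer: 101101001000 (2888)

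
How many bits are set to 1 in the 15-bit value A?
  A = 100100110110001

100100110110001
1-bits at positions (from bit 0 = LSB): 0, 4, 5, 7, 8, 11, 14
Count = 7

Answer: 7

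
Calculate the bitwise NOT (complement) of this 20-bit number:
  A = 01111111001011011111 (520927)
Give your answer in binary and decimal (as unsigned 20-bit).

Flip each bit (0->1, 1->0):
  01111111001011011111
  10000000110100100000

Answer: 10000000110100100000 (527648)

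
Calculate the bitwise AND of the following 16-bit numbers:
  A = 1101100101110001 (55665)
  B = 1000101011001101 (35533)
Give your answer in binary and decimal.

Apply & to each column (1 only where both bits are 1):
  1101100101110001
& 1000101011001101
------------------
  1000100001000001

Answer: 1000100001000001 (34881)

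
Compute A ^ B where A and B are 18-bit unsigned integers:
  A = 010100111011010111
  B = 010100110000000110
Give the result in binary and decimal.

Apply ^ to each column (1 where bits differ):
  010100111011010111
^ 010100110000000110
--------------------
  000000001011010001

Answer: 000000001011010001 (721)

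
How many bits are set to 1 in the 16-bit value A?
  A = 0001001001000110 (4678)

0001001001000110
1-bits at positions (from bit 0 = LSB): 1, 2, 6, 9, 12
Count = 5

Answer: 5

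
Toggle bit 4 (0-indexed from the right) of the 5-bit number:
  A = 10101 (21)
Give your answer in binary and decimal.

Mask = 1 << 4 = 10000
Bit 4 of A is 1; XOR with the mask flips it to 0.
  10101
^ 10000
-------
  00101

Answer: 00101 (5)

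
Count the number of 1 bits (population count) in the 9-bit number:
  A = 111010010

111010010
1-bits at positions (from bit 0 = LSB): 1, 4, 6, 7, 8
Count = 5

Answer: 5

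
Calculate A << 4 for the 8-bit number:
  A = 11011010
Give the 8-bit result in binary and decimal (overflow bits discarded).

Shift left by 4: drop the top 4 bit(s), append 4 zero(s) on the right.
  11011010  ->  discard [1101], keep [1010], append 0000
= 10100000

Answer: 10100000 (160)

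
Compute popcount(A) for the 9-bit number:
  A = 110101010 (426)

110101010
1-bits at positions (from bit 0 = LSB): 1, 3, 5, 7, 8
Count = 5

Answer: 5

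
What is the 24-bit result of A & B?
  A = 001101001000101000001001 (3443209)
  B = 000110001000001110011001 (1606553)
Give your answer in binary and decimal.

Apply & to each column (1 only where both bits are 1):
  001101001000101000001001
& 000110001000001110011001
--------------------------
  000100001000001000001001

Answer: 000100001000001000001001 (1081865)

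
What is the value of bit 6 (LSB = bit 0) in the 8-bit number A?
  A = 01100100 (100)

Bit 6 is the 7th from the right.
  01100100
   ^
That bit is 1.

Answer: 1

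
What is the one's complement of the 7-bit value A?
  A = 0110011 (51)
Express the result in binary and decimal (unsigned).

Flip each bit (0->1, 1->0):
  0110011
  1001100

Answer: 1001100 (76)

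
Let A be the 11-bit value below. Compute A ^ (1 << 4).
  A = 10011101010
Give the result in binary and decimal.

Mask = 1 << 4 = 00000010000
Bit 4 of A is 0; XOR with the mask flips it to 1.
  10011101010
^ 00000010000
-------------
  10011111010

Answer: 10011111010 (1274)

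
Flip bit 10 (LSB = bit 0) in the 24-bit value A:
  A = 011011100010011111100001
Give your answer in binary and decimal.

Mask = 1 << 10 = 000000000000010000000000
Bit 10 of A is 1; XOR with the mask flips it to 0.
  011011100010011111100001
^ 000000000000010000000000
--------------------------
  011011100010001111100001

Answer: 011011100010001111100001 (7218145)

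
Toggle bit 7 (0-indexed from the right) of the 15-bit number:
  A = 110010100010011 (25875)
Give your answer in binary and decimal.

Mask = 1 << 7 = 000000010000000
Bit 7 of A is 0; XOR with the mask flips it to 1.
  110010100010011
^ 000000010000000
-----------------
  110010110010011

Answer: 110010110010011 (26003)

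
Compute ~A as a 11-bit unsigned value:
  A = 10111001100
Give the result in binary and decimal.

Flip each bit (0->1, 1->0):
  10111001100
  01000110011

Answer: 01000110011 (563)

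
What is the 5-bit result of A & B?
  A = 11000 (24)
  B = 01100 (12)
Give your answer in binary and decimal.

Apply & to each column (1 only where both bits are 1):
  11000
& 01100
-------
  01000

Answer: 01000 (8)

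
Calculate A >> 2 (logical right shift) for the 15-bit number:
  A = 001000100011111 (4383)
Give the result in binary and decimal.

Logical shift right by 2: drop the bottom 2 bit(s), prepend 2 zero(s) on the left.
  001000100011111  ->  keep [0010001000111], discard [11], prepend 00
= 000010001000111

Answer: 000010001000111 (1095)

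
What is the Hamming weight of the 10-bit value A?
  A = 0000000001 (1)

0000000001
1-bits at positions (from bit 0 = LSB): 0
Count = 1

Answer: 1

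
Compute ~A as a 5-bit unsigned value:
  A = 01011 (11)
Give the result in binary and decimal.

Flip each bit (0->1, 1->0):
  01011
  10100

Answer: 10100 (20)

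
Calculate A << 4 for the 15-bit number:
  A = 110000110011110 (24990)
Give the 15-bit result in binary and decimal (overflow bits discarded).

Shift left by 4: drop the top 4 bit(s), append 4 zero(s) on the right.
  110000110011110  ->  discard [1100], keep [00110011110], append 0000
= 001100111100000

Answer: 001100111100000 (6624)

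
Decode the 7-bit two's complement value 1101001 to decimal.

MSB is 1, so the value is negative. Find the magnitude:
1. Invert bits:  0010110
2. Add 1:        0010111  = 23
3. Apply sign:   -23

Answer: -23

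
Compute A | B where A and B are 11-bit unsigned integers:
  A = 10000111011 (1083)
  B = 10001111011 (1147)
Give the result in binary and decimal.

Apply | to each column (1 where either bit is 1):
  10000111011
| 10001111011
-------------
  10001111011

Answer: 10001111011 (1147)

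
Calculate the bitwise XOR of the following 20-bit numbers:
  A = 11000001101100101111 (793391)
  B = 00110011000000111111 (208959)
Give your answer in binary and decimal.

Apply ^ to each column (1 where bits differ):
  11000001101100101111
^ 00110011000000111111
----------------------
  11110010101100010000

Answer: 11110010101100010000 (994064)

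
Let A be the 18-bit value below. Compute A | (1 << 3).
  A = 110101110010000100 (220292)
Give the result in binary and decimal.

Mask = 1 << 3 = 000000000000001000
Bit 3 of A is 0, so OR-ing with the mask flips it to 1.
  110101110010000100
| 000000000000001000
--------------------
  110101110010001100

Answer: 110101110010001100 (220300)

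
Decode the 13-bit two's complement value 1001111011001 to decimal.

MSB is 1, so the value is negative. Find the magnitude:
1. Invert bits:  0110000100110
2. Add 1:        0110000100111  = 3111
3. Apply sign:   -3111

Answer: -3111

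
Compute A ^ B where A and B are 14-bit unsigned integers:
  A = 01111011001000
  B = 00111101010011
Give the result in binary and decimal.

Apply ^ to each column (1 where bits differ):
  01111011001000
^ 00111101010011
----------------
  01000110011011

Answer: 01000110011011 (4507)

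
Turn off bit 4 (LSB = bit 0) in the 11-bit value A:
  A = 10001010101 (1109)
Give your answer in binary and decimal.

Mask = ~(1 << 4) = 11111101111
Bit 4 of A is 1, so AND-ing with the mask clears it to 0.
  10001010101
& 11111101111
-------------
  10001000101

Answer: 10001000101 (1093)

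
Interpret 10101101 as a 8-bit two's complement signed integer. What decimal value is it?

MSB is 1, so the value is negative. Find the magnitude:
1. Invert bits:  01010010
2. Add 1:        01010011  = 83
3. Apply sign:   -83

Answer: -83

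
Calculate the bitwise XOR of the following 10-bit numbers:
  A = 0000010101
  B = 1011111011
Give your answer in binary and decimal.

Apply ^ to each column (1 where bits differ):
  0000010101
^ 1011111011
------------
  1011101110

Answer: 1011101110 (750)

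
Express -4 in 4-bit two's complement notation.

1. Binary of +4:  0100
2. Invert bits:     1011
3. Add 1:           1100

Answer: 1100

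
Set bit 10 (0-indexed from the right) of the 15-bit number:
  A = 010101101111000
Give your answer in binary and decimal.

Mask = 1 << 10 = 000010000000000
Bit 10 of A is 0, so OR-ing with the mask flips it to 1.
  010101101111000
| 000010000000000
-----------------
  010111101111000

Answer: 010111101111000 (12152)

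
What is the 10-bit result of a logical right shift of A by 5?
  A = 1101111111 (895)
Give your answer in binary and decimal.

Logical shift right by 5: drop the bottom 5 bit(s), prepend 5 zero(s) on the left.
  1101111111  ->  keep [11011], discard [11111], prepend 00000
= 0000011011

Answer: 0000011011 (27)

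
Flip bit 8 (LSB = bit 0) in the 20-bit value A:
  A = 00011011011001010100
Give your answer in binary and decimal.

Mask = 1 << 8 = 00000000000100000000
Bit 8 of A is 0; XOR with the mask flips it to 1.
  00011011011001010100
^ 00000000000100000000
----------------------
  00011011011101010100

Answer: 00011011011101010100 (112468)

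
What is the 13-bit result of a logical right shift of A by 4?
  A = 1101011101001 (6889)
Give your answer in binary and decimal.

Logical shift right by 4: drop the bottom 4 bit(s), prepend 4 zero(s) on the left.
  1101011101001  ->  keep [110101110], discard [1001], prepend 0000
= 0000110101110

Answer: 0000110101110 (430)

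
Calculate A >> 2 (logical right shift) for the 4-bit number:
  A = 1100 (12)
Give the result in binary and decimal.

Logical shift right by 2: drop the bottom 2 bit(s), prepend 2 zero(s) on the left.
  1100  ->  keep [11], discard [00], prepend 00
= 0011

Answer: 0011 (3)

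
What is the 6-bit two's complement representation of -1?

1. Binary of +1:  000001
2. Invert bits:     111110
3. Add 1:           111111

Answer: 111111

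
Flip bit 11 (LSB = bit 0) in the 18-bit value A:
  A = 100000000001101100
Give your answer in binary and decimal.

Mask = 1 << 11 = 000000100000000000
Bit 11 of A is 0; XOR with the mask flips it to 1.
  100000000001101100
^ 000000100000000000
--------------------
  100000100001101100

Answer: 100000100001101100 (133228)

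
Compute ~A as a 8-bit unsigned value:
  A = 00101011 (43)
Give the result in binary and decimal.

Flip each bit (0->1, 1->0):
  00101011
  11010100

Answer: 11010100 (212)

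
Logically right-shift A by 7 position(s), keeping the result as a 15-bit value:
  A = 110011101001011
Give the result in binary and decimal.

Logical shift right by 7: drop the bottom 7 bit(s), prepend 7 zero(s) on the left.
  110011101001011  ->  keep [11001110], discard [1001011], prepend 0000000
= 000000011001110

Answer: 000000011001110 (206)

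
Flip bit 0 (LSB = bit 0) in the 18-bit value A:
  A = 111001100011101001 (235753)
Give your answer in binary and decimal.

Mask = 1 << 0 = 000000000000000001
Bit 0 of A is 1; XOR with the mask flips it to 0.
  111001100011101001
^ 000000000000000001
--------------------
  111001100011101000

Answer: 111001100011101000 (235752)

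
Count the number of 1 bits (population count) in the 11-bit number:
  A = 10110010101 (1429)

10110010101
1-bits at positions (from bit 0 = LSB): 0, 2, 4, 7, 8, 10
Count = 6

Answer: 6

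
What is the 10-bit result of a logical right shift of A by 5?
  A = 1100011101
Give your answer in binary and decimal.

Logical shift right by 5: drop the bottom 5 bit(s), prepend 5 zero(s) on the left.
  1100011101  ->  keep [11000], discard [11101], prepend 00000
= 0000011000

Answer: 0000011000 (24)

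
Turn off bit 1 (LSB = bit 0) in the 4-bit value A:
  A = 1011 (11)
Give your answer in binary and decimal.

Mask = ~(1 << 1) = 1101
Bit 1 of A is 1, so AND-ing with the mask clears it to 0.
  1011
& 1101
------
  1001

Answer: 1001 (9)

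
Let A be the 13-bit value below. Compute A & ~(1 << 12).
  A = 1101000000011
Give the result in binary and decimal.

Mask = ~(1 << 12) = 0111111111111
Bit 12 of A is 1, so AND-ing with the mask clears it to 0.
  1101000000011
& 0111111111111
---------------
  0101000000011

Answer: 0101000000011 (2563)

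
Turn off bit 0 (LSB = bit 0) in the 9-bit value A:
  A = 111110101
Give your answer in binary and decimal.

Mask = ~(1 << 0) = 111111110
Bit 0 of A is 1, so AND-ing with the mask clears it to 0.
  111110101
& 111111110
-----------
  111110100

Answer: 111110100 (500)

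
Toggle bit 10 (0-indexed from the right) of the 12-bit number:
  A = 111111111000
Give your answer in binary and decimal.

Mask = 1 << 10 = 010000000000
Bit 10 of A is 1; XOR with the mask flips it to 0.
  111111111000
^ 010000000000
--------------
  101111111000

Answer: 101111111000 (3064)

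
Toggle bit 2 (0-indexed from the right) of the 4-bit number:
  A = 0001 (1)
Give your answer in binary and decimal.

Mask = 1 << 2 = 0100
Bit 2 of A is 0; XOR with the mask flips it to 1.
  0001
^ 0100
------
  0101

Answer: 0101 (5)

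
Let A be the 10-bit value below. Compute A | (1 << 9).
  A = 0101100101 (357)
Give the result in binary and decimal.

Mask = 1 << 9 = 1000000000
Bit 9 of A is 0, so OR-ing with the mask flips it to 1.
  0101100101
| 1000000000
------------
  1101100101

Answer: 1101100101 (869)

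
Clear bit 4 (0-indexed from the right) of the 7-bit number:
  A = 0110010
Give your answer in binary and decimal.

Mask = ~(1 << 4) = 1101111
Bit 4 of A is 1, so AND-ing with the mask clears it to 0.
  0110010
& 1101111
---------
  0100010

Answer: 0100010 (34)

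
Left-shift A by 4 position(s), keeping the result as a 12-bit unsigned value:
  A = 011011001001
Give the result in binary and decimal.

Shift left by 4: drop the top 4 bit(s), append 4 zero(s) on the right.
  011011001001  ->  discard [0110], keep [11001001], append 0000
= 110010010000

Answer: 110010010000 (3216)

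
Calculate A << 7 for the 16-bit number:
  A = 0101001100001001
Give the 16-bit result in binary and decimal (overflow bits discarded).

Shift left by 7: drop the top 7 bit(s), append 7 zero(s) on the right.
  0101001100001001  ->  discard [0101001], keep [100001001], append 0000000
= 1000010010000000

Answer: 1000010010000000 (33920)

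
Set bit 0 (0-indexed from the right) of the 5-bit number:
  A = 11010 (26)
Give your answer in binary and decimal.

Mask = 1 << 0 = 00001
Bit 0 of A is 0, so OR-ing with the mask flips it to 1.
  11010
| 00001
-------
  11011

Answer: 11011 (27)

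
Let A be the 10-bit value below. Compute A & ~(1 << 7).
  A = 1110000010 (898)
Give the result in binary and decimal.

Mask = ~(1 << 7) = 1101111111
Bit 7 of A is 1, so AND-ing with the mask clears it to 0.
  1110000010
& 1101111111
------------
  1100000010

Answer: 1100000010 (770)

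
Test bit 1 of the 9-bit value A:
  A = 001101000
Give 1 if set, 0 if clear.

Bit 1 is the 2nd from the right.
  001101000
         ^
That bit is 0.

Answer: 0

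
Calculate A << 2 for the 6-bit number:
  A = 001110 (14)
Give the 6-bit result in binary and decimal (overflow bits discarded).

Shift left by 2: drop the top 2 bit(s), append 2 zero(s) on the right.
  001110  ->  discard [00], keep [1110], append 00
= 111000

Answer: 111000 (56)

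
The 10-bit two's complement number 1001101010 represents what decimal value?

MSB is 1, so the value is negative. Find the magnitude:
1. Invert bits:  0110010101
2. Add 1:        0110010110  = 406
3. Apply sign:   -406

Answer: -406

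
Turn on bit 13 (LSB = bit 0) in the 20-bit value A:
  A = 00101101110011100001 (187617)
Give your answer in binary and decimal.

Mask = 1 << 13 = 00000010000000000000
Bit 13 of A is 0, so OR-ing with the mask flips it to 1.
  00101101110011100001
| 00000010000000000000
----------------------
  00101111110011100001

Answer: 00101111110011100001 (195809)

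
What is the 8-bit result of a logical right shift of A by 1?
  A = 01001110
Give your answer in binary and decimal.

Logical shift right by 1: drop the bottom 1 bit(s), prepend 1 zero(s) on the left.
  01001110  ->  keep [0100111], discard [0], prepend 0
= 00100111

Answer: 00100111 (39)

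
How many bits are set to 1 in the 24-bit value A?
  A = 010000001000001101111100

010000001000001101111100
1-bits at positions (from bit 0 = LSB): 2, 3, 4, 5, 6, 8, 9, 15, 22
Count = 9

Answer: 9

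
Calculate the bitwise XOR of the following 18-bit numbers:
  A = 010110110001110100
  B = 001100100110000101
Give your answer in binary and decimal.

Apply ^ to each column (1 where bits differ):
  010110110001110100
^ 001100100110000101
--------------------
  011010010111110001

Answer: 011010010111110001 (108017)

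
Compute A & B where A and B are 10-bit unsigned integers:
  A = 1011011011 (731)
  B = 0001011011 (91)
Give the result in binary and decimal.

Apply & to each column (1 only where both bits are 1):
  1011011011
& 0001011011
------------
  0001011011

Answer: 0001011011 (91)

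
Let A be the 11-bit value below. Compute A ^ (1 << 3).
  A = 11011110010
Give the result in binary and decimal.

Mask = 1 << 3 = 00000001000
Bit 3 of A is 0; XOR with the mask flips it to 1.
  11011110010
^ 00000001000
-------------
  11011111010

Answer: 11011111010 (1786)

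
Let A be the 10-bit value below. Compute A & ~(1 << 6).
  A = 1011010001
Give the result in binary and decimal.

Mask = ~(1 << 6) = 1110111111
Bit 6 of A is 1, so AND-ing with the mask clears it to 0.
  1011010001
& 1110111111
------------
  1010010001

Answer: 1010010001 (657)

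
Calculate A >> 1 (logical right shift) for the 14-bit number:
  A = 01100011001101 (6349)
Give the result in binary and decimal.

Logical shift right by 1: drop the bottom 1 bit(s), prepend 1 zero(s) on the left.
  01100011001101  ->  keep [0110001100110], discard [1], prepend 0
= 00110001100110

Answer: 00110001100110 (3174)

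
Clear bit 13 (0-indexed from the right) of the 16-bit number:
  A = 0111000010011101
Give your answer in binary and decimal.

Mask = ~(1 << 13) = 1101111111111111
Bit 13 of A is 1, so AND-ing with the mask clears it to 0.
  0111000010011101
& 1101111111111111
------------------
  0101000010011101

Answer: 0101000010011101 (20637)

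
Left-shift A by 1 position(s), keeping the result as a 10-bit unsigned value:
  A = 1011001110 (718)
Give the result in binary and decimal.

Shift left by 1: drop the top 1 bit(s), append 1 zero(s) on the right.
  1011001110  ->  discard [1], keep [011001110], append 0
= 0110011100

Answer: 0110011100 (412)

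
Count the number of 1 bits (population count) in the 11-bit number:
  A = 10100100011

10100100011
1-bits at positions (from bit 0 = LSB): 0, 1, 5, 8, 10
Count = 5

Answer: 5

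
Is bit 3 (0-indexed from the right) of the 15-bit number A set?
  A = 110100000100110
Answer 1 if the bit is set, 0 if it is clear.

Bit 3 is the 4th from the right.
  110100000100110
             ^
That bit is 0.

Answer: 0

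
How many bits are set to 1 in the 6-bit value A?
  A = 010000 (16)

010000
1-bits at positions (from bit 0 = LSB): 4
Count = 1

Answer: 1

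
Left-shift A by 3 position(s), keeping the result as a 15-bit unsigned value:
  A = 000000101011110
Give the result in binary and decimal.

Shift left by 3: drop the top 3 bit(s), append 3 zero(s) on the right.
  000000101011110  ->  discard [000], keep [000101011110], append 000
= 000101011110000

Answer: 000101011110000 (2800)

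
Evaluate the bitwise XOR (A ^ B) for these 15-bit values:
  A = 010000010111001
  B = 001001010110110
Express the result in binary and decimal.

Apply ^ to each column (1 where bits differ):
  010000010111001
^ 001001010110110
-----------------
  011001000001111

Answer: 011001000001111 (12815)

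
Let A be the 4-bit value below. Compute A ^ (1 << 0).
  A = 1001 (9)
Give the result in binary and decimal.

Mask = 1 << 0 = 0001
Bit 0 of A is 1; XOR with the mask flips it to 0.
  1001
^ 0001
------
  1000

Answer: 1000 (8)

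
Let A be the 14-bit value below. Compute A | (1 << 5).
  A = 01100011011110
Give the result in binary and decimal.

Mask = 1 << 5 = 00000000100000
Bit 5 of A is 0, so OR-ing with the mask flips it to 1.
  01100011011110
| 00000000100000
----------------
  01100011111110

Answer: 01100011111110 (6398)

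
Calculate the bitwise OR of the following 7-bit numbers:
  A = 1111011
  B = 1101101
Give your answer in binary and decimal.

Apply | to each column (1 where either bit is 1):
  1111011
| 1101101
---------
  1111111

Answer: 1111111 (127)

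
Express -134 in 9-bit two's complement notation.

1. Binary of +134:  010000110
2. Invert bits:     101111001
3. Add 1:           101111010

Answer: 101111010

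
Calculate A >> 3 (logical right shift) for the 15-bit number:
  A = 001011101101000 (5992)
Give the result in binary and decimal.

Logical shift right by 3: drop the bottom 3 bit(s), prepend 3 zero(s) on the left.
  001011101101000  ->  keep [001011101101], discard [000], prepend 000
= 000001011101101

Answer: 000001011101101 (749)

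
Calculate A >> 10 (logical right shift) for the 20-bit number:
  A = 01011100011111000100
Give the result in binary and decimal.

Logical shift right by 10: drop the bottom 10 bit(s), prepend 10 zero(s) on the left.
  01011100011111000100  ->  keep [0101110001], discard [1111000100], prepend 0000000000
= 00000000000101110001

Answer: 00000000000101110001 (369)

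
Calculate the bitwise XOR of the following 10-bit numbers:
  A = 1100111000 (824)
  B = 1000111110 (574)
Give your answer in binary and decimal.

Apply ^ to each column (1 where bits differ):
  1100111000
^ 1000111110
------------
  0100000110

Answer: 0100000110 (262)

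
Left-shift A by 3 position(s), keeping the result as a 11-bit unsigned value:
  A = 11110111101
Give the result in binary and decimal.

Shift left by 3: drop the top 3 bit(s), append 3 zero(s) on the right.
  11110111101  ->  discard [111], keep [10111101], append 000
= 10111101000

Answer: 10111101000 (1512)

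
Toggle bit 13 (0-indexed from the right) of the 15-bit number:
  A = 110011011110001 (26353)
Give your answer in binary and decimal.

Mask = 1 << 13 = 010000000000000
Bit 13 of A is 1; XOR with the mask flips it to 0.
  110011011110001
^ 010000000000000
-----------------
  100011011110001

Answer: 100011011110001 (18161)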